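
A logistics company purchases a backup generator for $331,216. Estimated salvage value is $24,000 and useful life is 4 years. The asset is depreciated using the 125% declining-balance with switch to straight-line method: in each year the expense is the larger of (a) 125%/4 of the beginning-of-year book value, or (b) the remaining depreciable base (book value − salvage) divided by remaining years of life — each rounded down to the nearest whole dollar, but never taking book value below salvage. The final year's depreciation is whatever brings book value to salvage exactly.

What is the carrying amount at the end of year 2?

$156,552

Depreciable base = $331,216 − $24,000 = $307,216.
Year 1: DB = ⌊$331,216 × 125%/4⌋ = $103,505; SL = ⌊$307,216/4⌋ = $76,804 → take DB $103,505. Book value $227,711.
Year 2: DB = ⌊$227,711 × 125%/4⌋ = $71,159; SL = ⌊$203,711/3⌋ = $67,903 → take DB $71,159. Book value $156,552.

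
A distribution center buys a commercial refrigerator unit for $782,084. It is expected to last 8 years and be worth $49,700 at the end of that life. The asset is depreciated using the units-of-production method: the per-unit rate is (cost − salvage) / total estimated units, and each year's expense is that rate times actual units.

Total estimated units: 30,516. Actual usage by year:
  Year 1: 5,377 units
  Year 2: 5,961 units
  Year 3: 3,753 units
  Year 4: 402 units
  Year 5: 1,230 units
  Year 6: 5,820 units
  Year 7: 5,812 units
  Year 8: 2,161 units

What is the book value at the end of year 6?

$241,052

Depreciable base = $782,084 − $49,700 = $732,384.
Rate = $732,384 / 30,516 units = $24 per unit.
Year 1: 5,377 × $24 = $129,048. Book value $653,036.
Year 2: 5,961 × $24 = $143,064. Book value $509,972.
Year 3: 3,753 × $24 = $90,072. Book value $419,900.
Year 4: 402 × $24 = $9,648. Book value $410,252.
Year 5: 1,230 × $24 = $29,520. Book value $380,732.
Year 6: 5,820 × $24 = $139,680. Book value $241,052.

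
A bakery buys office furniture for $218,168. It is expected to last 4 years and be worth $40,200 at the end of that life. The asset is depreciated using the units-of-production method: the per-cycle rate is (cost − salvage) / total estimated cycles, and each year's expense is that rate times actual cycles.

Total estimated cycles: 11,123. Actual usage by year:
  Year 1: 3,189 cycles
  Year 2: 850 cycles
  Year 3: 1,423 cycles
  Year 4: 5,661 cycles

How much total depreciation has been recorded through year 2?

$64,624

Depreciable base = $218,168 − $40,200 = $177,968.
Rate = $177,968 / 11,123 cycles = $16 per cycle.
Year 1: 3,189 × $16 = $51,024. Book value $167,144.
Year 2: 850 × $16 = $13,600. Book value $153,544.
Accumulated through year 2 = $218,168 − $153,544 = $64,624.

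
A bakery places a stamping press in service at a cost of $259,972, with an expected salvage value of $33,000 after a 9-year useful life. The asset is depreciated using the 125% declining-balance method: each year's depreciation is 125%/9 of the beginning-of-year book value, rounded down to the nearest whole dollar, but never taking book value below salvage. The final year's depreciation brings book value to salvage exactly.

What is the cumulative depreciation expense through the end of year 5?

Depreciable base = $259,972 − $33,000 = $226,972.
Year 1: ⌊$259,972 × 125%/9⌋ = $36,107. Book value $223,865.
Year 2: ⌊$223,865 × 125%/9⌋ = $31,092. Book value $192,773.
Year 3: ⌊$192,773 × 125%/9⌋ = $26,774. Book value $165,999.
Year 4: ⌊$165,999 × 125%/9⌋ = $23,055. Book value $142,944.
Year 5: ⌊$142,944 × 125%/9⌋ = $19,853. Book value $123,091.
Accumulated through year 5 = $259,972 − $123,091 = $136,881.

$136,881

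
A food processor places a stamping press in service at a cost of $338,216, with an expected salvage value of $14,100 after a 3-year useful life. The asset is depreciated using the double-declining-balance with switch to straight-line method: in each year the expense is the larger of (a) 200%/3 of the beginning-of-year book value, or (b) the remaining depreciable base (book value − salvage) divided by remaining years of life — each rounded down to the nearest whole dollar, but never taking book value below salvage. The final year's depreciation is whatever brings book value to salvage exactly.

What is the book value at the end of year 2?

$37,580

Depreciable base = $338,216 − $14,100 = $324,116.
Year 1: DB = ⌊$338,216 × 200%/3⌋ = $225,477; SL = ⌊$324,116/3⌋ = $108,038 → take DB $225,477. Book value $112,739.
Year 2: DB = ⌊$112,739 × 200%/3⌋ = $75,159; SL = ⌊$98,639/2⌋ = $49,319 → take DB $75,159. Book value $37,580.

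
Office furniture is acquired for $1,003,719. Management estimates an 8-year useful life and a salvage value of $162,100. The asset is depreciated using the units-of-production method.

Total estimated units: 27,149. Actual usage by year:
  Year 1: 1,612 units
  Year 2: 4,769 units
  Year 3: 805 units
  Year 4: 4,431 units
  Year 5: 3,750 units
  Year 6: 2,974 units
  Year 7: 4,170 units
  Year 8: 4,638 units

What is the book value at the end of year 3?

Depreciable base = $1,003,719 − $162,100 = $841,619.
Rate = $841,619 / 27,149 units = $31 per unit.
Year 1: 1,612 × $31 = $49,972. Book value $953,747.
Year 2: 4,769 × $31 = $147,839. Book value $805,908.
Year 3: 805 × $31 = $24,955. Book value $780,953.

$780,953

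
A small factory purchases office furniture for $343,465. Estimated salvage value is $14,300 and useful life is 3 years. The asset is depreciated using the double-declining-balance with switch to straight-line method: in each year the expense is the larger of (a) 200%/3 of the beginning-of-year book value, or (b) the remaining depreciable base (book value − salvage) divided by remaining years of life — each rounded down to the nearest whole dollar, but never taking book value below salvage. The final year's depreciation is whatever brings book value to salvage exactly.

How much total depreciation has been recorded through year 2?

$305,302

Depreciable base = $343,465 − $14,300 = $329,165.
Year 1: DB = ⌊$343,465 × 200%/3⌋ = $228,976; SL = ⌊$329,165/3⌋ = $109,721 → take DB $228,976. Book value $114,489.
Year 2: DB = ⌊$114,489 × 200%/3⌋ = $76,326; SL = ⌊$100,189/2⌋ = $50,094 → take DB $76,326. Book value $38,163.
Accumulated through year 2 = $343,465 − $38,163 = $305,302.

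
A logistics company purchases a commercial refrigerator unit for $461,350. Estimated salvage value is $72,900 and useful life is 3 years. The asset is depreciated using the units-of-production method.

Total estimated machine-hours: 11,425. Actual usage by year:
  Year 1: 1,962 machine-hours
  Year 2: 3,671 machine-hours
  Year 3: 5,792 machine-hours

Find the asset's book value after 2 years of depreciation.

$269,828

Depreciable base = $461,350 − $72,900 = $388,450.
Rate = $388,450 / 11,425 machine-hours = $34 per machine-hour.
Year 1: 1,962 × $34 = $66,708. Book value $394,642.
Year 2: 3,671 × $34 = $124,814. Book value $269,828.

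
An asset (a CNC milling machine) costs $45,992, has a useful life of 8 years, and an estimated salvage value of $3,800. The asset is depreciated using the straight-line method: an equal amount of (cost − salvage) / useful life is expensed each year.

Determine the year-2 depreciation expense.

Depreciable base = $45,992 − $3,800 = $42,192.
Annual expense = $42,192 / 8 = $5,274.

$5,274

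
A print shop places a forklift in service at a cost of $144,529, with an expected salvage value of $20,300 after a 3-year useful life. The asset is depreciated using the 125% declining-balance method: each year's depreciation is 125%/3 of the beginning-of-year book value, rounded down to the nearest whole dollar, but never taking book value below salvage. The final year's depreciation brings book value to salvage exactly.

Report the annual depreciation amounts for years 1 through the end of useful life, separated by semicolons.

Depreciable base = $144,529 − $20,300 = $124,229.
Year 1: ⌊$144,529 × 125%/3⌋ = $60,220. Book value $84,309.
Year 2: ⌊$84,309 × 125%/3⌋ = $35,128. Book value $49,181.
Year 3 (final): $49,181 − $20,300 = $28,881. Book value $20,300.

$60,220; $35,128; $28,881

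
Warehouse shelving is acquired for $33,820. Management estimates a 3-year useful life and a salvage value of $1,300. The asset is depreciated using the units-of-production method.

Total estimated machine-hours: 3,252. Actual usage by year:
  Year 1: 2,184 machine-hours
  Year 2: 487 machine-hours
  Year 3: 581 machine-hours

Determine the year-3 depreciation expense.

Depreciable base = $33,820 − $1,300 = $32,520.
Rate = $32,520 / 3,252 machine-hours = $10 per machine-hour.
Year 1: 2,184 × $10 = $21,840. Book value $11,980.
Year 2: 487 × $10 = $4,870. Book value $7,110.
Year 3: 581 × $10 = $5,810. Book value $1,300.

$5,810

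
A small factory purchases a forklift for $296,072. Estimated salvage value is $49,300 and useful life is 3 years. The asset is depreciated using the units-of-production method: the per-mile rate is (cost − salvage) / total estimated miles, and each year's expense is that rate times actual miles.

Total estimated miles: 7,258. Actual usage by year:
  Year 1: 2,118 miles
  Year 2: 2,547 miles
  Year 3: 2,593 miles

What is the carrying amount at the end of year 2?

Depreciable base = $296,072 − $49,300 = $246,772.
Rate = $246,772 / 7,258 miles = $34 per mile.
Year 1: 2,118 × $34 = $72,012. Book value $224,060.
Year 2: 2,547 × $34 = $86,598. Book value $137,462.

$137,462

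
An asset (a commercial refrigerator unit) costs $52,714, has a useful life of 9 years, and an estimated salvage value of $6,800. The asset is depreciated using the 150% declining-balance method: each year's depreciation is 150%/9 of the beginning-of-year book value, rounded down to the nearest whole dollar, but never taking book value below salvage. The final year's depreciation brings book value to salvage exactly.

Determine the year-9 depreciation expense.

Depreciable base = $52,714 − $6,800 = $45,914.
Year 1: ⌊$52,714 × 150%/9⌋ = $8,785. Book value $43,929.
Year 2: ⌊$43,929 × 150%/9⌋ = $7,321. Book value $36,608.
Year 3: ⌊$36,608 × 150%/9⌋ = $6,101. Book value $30,507.
Year 4: ⌊$30,507 × 150%/9⌋ = $5,084. Book value $25,423.
Year 5: ⌊$25,423 × 150%/9⌋ = $4,237. Book value $21,186.
Year 6: ⌊$21,186 × 150%/9⌋ = $3,531. Book value $17,655.
Year 7: ⌊$17,655 × 150%/9⌋ = $2,942. Book value $14,713.
Year 8: ⌊$14,713 × 150%/9⌋ = $2,452. Book value $12,261.
Year 9 (final): $12,261 − $6,800 = $5,461. Book value $6,800.

$5,461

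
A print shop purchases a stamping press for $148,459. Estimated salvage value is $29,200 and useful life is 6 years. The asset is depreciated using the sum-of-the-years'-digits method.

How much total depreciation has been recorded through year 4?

Depreciable base = $148,459 − $29,200 = $119,259.
Sum of the years' digits = 6+5+4+3+2+1 = 21.
Year 1: $119,259 × 6/21 = $34,074. Book value $114,385.
Year 2: $119,259 × 5/21 = $28,395. Book value $85,990.
Year 3: $119,259 × 4/21 = $22,716. Book value $63,274.
Year 4: $119,259 × 3/21 = $17,037. Book value $46,237.
Accumulated through year 4 = $148,459 − $46,237 = $102,222.

$102,222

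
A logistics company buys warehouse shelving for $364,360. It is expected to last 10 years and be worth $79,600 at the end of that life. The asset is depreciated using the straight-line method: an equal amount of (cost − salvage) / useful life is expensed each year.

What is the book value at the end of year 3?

$278,932

Depreciable base = $364,360 − $79,600 = $284,760.
Annual expense = $284,760 / 10 = $28,476.
End of year 1: book value $335,884.
End of year 2: book value $307,408.
End of year 3: book value $278,932.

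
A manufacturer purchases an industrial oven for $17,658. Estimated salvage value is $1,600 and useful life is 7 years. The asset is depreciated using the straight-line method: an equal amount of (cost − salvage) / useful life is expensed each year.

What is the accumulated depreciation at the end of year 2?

Depreciable base = $17,658 − $1,600 = $16,058.
Annual expense = $16,058 / 7 = $2,294.
End of year 1: book value $15,364.
End of year 2: book value $13,070.
Accumulated through year 2 = $17,658 − $13,070 = $4,588.

$4,588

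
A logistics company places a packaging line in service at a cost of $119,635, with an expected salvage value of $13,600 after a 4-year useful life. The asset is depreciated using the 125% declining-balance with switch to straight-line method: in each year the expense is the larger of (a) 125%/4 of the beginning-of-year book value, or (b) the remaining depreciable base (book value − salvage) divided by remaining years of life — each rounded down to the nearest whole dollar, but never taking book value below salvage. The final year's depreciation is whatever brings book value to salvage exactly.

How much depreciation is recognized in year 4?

$21,474

Depreciable base = $119,635 − $13,600 = $106,035.
Year 1: DB = ⌊$119,635 × 125%/4⌋ = $37,385; SL = ⌊$106,035/4⌋ = $26,508 → take DB $37,385. Book value $82,250.
Year 2: DB = ⌊$82,250 × 125%/4⌋ = $25,703; SL = ⌊$68,650/3⌋ = $22,883 → take DB $25,703. Book value $56,547.
Year 3: DB = ⌊$56,547 × 125%/4⌋ = $17,670; SL = ⌊$42,947/2⌋ = $21,473 → take SL $21,473. Book value $35,074.
Year 4 (final): $35,074 − $13,600 = $21,474. Book value $13,600.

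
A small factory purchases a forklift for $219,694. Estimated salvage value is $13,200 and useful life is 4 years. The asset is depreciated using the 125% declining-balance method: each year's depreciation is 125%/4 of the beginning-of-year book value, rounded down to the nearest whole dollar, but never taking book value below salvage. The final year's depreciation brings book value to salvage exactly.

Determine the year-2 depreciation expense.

$47,200

Depreciable base = $219,694 − $13,200 = $206,494.
Year 1: ⌊$219,694 × 125%/4⌋ = $68,654. Book value $151,040.
Year 2: ⌊$151,040 × 125%/4⌋ = $47,200. Book value $103,840.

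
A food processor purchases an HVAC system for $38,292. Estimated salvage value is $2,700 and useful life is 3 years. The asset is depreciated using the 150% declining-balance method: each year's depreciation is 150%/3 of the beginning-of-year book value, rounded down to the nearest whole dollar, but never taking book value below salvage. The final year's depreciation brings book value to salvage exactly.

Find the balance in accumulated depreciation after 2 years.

$28,719

Depreciable base = $38,292 − $2,700 = $35,592.
Year 1: ⌊$38,292 × 150%/3⌋ = $19,146. Book value $19,146.
Year 2: ⌊$19,146 × 150%/3⌋ = $9,573. Book value $9,573.
Accumulated through year 2 = $38,292 − $9,573 = $28,719.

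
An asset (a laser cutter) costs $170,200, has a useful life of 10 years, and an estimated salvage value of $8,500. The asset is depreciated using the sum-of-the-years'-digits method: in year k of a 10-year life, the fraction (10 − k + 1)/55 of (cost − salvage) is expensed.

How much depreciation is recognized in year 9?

Depreciable base = $170,200 − $8,500 = $161,700.
Sum of the years' digits = 10+9+8+7+6+5+4+3+2+1 = 55.
Year 1: $161,700 × 10/55 = $29,400. Book value $140,800.
Year 2: $161,700 × 9/55 = $26,460. Book value $114,340.
Year 3: $161,700 × 8/55 = $23,520. Book value $90,820.
Year 4: $161,700 × 7/55 = $20,580. Book value $70,240.
Year 5: $161,700 × 6/55 = $17,640. Book value $52,600.
Year 6: $161,700 × 5/55 = $14,700. Book value $37,900.
Year 7: $161,700 × 4/55 = $11,760. Book value $26,140.
Year 8: $161,700 × 3/55 = $8,820. Book value $17,320.
Year 9: $161,700 × 2/55 = $5,880. Book value $11,440.

$5,880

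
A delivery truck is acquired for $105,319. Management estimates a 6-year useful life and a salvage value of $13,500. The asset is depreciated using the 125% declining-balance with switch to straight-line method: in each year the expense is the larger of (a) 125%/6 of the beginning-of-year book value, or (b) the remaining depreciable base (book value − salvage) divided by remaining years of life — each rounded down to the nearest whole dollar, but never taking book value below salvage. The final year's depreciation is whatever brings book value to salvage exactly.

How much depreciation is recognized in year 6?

$12,919

Depreciable base = $105,319 − $13,500 = $91,819.
Year 1: DB = ⌊$105,319 × 125%/6⌋ = $21,941; SL = ⌊$91,819/6⌋ = $15,303 → take DB $21,941. Book value $83,378.
Year 2: DB = ⌊$83,378 × 125%/6⌋ = $17,370; SL = ⌊$69,878/5⌋ = $13,975 → take DB $17,370. Book value $66,008.
Year 3: DB = ⌊$66,008 × 125%/6⌋ = $13,751; SL = ⌊$52,508/4⌋ = $13,127 → take DB $13,751. Book value $52,257.
Year 4: DB = ⌊$52,257 × 125%/6⌋ = $10,886; SL = ⌊$38,757/3⌋ = $12,919 → take SL $12,919. Book value $39,338.
Year 5: DB = ⌊$39,338 × 125%/6⌋ = $8,195; SL = ⌊$25,838/2⌋ = $12,919 → take SL $12,919. Book value $26,419.
Year 6 (final): $26,419 − $13,500 = $12,919. Book value $13,500.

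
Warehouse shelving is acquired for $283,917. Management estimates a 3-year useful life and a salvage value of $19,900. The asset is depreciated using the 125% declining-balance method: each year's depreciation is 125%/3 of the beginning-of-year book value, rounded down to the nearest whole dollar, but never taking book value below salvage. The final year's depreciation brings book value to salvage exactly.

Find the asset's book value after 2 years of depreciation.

Depreciable base = $283,917 − $19,900 = $264,017.
Year 1: ⌊$283,917 × 125%/3⌋ = $118,298. Book value $165,619.
Year 2: ⌊$165,619 × 125%/3⌋ = $69,007. Book value $96,612.

$96,612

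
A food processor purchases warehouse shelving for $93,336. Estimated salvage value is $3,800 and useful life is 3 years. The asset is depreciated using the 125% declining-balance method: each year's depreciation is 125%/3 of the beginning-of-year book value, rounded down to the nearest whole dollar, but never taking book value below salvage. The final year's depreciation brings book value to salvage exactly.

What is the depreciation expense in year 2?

Depreciable base = $93,336 − $3,800 = $89,536.
Year 1: ⌊$93,336 × 125%/3⌋ = $38,890. Book value $54,446.
Year 2: ⌊$54,446 × 125%/3⌋ = $22,685. Book value $31,761.

$22,685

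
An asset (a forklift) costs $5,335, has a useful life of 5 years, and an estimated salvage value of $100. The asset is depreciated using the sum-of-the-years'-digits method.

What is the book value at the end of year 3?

Depreciable base = $5,335 − $100 = $5,235.
Sum of the years' digits = 5+4+3+2+1 = 15.
Year 1: $5,235 × 5/15 = $1,745. Book value $3,590.
Year 2: $5,235 × 4/15 = $1,396. Book value $2,194.
Year 3: $5,235 × 3/15 = $1,047. Book value $1,147.

$1,147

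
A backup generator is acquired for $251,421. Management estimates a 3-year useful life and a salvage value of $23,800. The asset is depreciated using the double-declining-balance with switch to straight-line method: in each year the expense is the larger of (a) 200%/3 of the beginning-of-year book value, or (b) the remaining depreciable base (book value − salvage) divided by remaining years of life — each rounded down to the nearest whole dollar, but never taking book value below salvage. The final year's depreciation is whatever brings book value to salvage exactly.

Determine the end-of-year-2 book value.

Depreciable base = $251,421 − $23,800 = $227,621.
Year 1: DB = ⌊$251,421 × 200%/3⌋ = $167,614; SL = ⌊$227,621/3⌋ = $75,873 → take DB $167,614. Book value $83,807.
Year 2: DB = ⌊$83,807 × 200%/3⌋ = $55,871; SL = ⌊$60,007/2⌋ = $30,003 → take DB $55,871. Book value $27,936.

$27,936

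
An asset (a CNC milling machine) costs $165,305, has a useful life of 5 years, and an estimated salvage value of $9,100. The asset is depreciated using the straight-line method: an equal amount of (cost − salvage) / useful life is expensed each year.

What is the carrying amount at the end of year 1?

$134,064

Depreciable base = $165,305 − $9,100 = $156,205.
Annual expense = $156,205 / 5 = $31,241.
End of year 1: book value $134,064.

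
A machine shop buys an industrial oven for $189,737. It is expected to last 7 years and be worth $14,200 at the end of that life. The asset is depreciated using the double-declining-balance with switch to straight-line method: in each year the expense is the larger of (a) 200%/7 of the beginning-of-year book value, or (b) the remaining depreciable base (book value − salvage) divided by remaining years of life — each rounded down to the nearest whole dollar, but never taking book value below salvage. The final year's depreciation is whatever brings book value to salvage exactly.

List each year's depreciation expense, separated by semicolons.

Depreciable base = $189,737 − $14,200 = $175,537.
Year 1: DB = ⌊$189,737 × 200%/7⌋ = $54,210; SL = ⌊$175,537/7⌋ = $25,076 → take DB $54,210. Book value $135,527.
Year 2: DB = ⌊$135,527 × 200%/7⌋ = $38,722; SL = ⌊$121,327/6⌋ = $20,221 → take DB $38,722. Book value $96,805.
Year 3: DB = ⌊$96,805 × 200%/7⌋ = $27,658; SL = ⌊$82,605/5⌋ = $16,521 → take DB $27,658. Book value $69,147.
Year 4: DB = ⌊$69,147 × 200%/7⌋ = $19,756; SL = ⌊$54,947/4⌋ = $13,736 → take DB $19,756. Book value $49,391.
Year 5: DB = ⌊$49,391 × 200%/7⌋ = $14,111; SL = ⌊$35,191/3⌋ = $11,730 → take DB $14,111. Book value $35,280.
Year 6: DB = ⌊$35,280 × 200%/7⌋ = $10,080; SL = ⌊$21,080/2⌋ = $10,540 → take SL $10,540. Book value $24,740.
Year 7 (final): $24,740 − $14,200 = $10,540. Book value $14,200.

$54,210; $38,722; $27,658; $19,756; $14,111; $10,540; $10,540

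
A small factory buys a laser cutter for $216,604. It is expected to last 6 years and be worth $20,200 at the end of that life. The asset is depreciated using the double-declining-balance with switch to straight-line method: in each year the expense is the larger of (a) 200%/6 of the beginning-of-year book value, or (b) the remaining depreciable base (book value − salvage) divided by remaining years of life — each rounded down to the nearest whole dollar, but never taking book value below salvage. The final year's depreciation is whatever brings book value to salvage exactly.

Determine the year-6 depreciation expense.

Depreciable base = $216,604 − $20,200 = $196,404.
Year 1: DB = ⌊$216,604 × 200%/6⌋ = $72,201; SL = ⌊$196,404/6⌋ = $32,734 → take DB $72,201. Book value $144,403.
Year 2: DB = ⌊$144,403 × 200%/6⌋ = $48,134; SL = ⌊$124,203/5⌋ = $24,840 → take DB $48,134. Book value $96,269.
Year 3: DB = ⌊$96,269 × 200%/6⌋ = $32,089; SL = ⌊$76,069/4⌋ = $19,017 → take DB $32,089. Book value $64,180.
Year 4: DB = ⌊$64,180 × 200%/6⌋ = $21,393; SL = ⌊$43,980/3⌋ = $14,660 → take DB $21,393. Book value $42,787.
Year 5: DB = ⌊$42,787 × 200%/6⌋ = $14,262; SL = ⌊$22,587/2⌋ = $11,293 → take DB $14,262. Book value $28,525.
Year 6 (final): $28,525 − $20,200 = $8,325. Book value $20,200.

$8,325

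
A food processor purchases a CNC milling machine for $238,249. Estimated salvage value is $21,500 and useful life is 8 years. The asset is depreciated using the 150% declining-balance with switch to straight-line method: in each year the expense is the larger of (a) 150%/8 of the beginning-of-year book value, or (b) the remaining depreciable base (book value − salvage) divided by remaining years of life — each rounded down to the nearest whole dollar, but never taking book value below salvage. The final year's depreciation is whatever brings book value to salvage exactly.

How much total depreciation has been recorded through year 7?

Depreciable base = $238,249 − $21,500 = $216,749.
Year 1: DB = ⌊$238,249 × 150%/8⌋ = $44,671; SL = ⌊$216,749/8⌋ = $27,093 → take DB $44,671. Book value $193,578.
Year 2: DB = ⌊$193,578 × 150%/8⌋ = $36,295; SL = ⌊$172,078/7⌋ = $24,582 → take DB $36,295. Book value $157,283.
Year 3: DB = ⌊$157,283 × 150%/8⌋ = $29,490; SL = ⌊$135,783/6⌋ = $22,630 → take DB $29,490. Book value $127,793.
Year 4: DB = ⌊$127,793 × 150%/8⌋ = $23,961; SL = ⌊$106,293/5⌋ = $21,258 → take DB $23,961. Book value $103,832.
Year 5: DB = ⌊$103,832 × 150%/8⌋ = $19,468; SL = ⌊$82,332/4⌋ = $20,583 → take SL $20,583. Book value $83,249.
Year 6: DB = ⌊$83,249 × 150%/8⌋ = $15,609; SL = ⌊$61,749/3⌋ = $20,583 → take SL $20,583. Book value $62,666.
Year 7: DB = ⌊$62,666 × 150%/8⌋ = $11,749; SL = ⌊$41,166/2⌋ = $20,583 → take SL $20,583. Book value $42,083.
Accumulated through year 7 = $238,249 − $42,083 = $196,166.

$196,166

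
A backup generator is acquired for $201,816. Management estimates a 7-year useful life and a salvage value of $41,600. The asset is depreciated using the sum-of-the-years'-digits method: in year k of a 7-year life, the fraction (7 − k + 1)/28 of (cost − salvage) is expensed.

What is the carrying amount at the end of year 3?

Depreciable base = $201,816 − $41,600 = $160,216.
Sum of the years' digits = 7+6+5+4+3+2+1 = 28.
Year 1: $160,216 × 7/28 = $40,054. Book value $161,762.
Year 2: $160,216 × 6/28 = $34,332. Book value $127,430.
Year 3: $160,216 × 5/28 = $28,610. Book value $98,820.

$98,820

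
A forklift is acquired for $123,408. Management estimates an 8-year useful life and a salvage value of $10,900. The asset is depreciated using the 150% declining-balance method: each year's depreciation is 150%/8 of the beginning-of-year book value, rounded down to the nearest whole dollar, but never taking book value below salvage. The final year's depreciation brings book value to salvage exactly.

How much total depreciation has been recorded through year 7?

Depreciable base = $123,408 − $10,900 = $112,508.
Year 1: ⌊$123,408 × 150%/8⌋ = $23,139. Book value $100,269.
Year 2: ⌊$100,269 × 150%/8⌋ = $18,800. Book value $81,469.
Year 3: ⌊$81,469 × 150%/8⌋ = $15,275. Book value $66,194.
Year 4: ⌊$66,194 × 150%/8⌋ = $12,411. Book value $53,783.
Year 5: ⌊$53,783 × 150%/8⌋ = $10,084. Book value $43,699.
Year 6: ⌊$43,699 × 150%/8⌋ = $8,193. Book value $35,506.
Year 7: ⌊$35,506 × 150%/8⌋ = $6,657. Book value $28,849.
Accumulated through year 7 = $123,408 − $28,849 = $94,559.

$94,559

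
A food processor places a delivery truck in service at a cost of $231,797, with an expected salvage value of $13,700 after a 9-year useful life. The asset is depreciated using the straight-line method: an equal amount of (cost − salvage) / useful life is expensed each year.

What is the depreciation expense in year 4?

Depreciable base = $231,797 − $13,700 = $218,097.
Annual expense = $218,097 / 9 = $24,233.

$24,233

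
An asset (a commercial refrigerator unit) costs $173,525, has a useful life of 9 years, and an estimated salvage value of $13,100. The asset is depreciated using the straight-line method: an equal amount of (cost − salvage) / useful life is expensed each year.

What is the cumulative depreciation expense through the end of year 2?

Depreciable base = $173,525 − $13,100 = $160,425.
Annual expense = $160,425 / 9 = $17,825.
End of year 1: book value $155,700.
End of year 2: book value $137,875.
Accumulated through year 2 = $173,525 − $137,875 = $35,650.

$35,650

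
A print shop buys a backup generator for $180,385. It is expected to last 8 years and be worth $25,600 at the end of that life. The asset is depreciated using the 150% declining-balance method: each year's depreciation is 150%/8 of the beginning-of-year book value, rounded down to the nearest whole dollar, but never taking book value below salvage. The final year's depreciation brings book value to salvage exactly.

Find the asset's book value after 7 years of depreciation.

$42,168

Depreciable base = $180,385 − $25,600 = $154,785.
Year 1: ⌊$180,385 × 150%/8⌋ = $33,822. Book value $146,563.
Year 2: ⌊$146,563 × 150%/8⌋ = $27,480. Book value $119,083.
Year 3: ⌊$119,083 × 150%/8⌋ = $22,328. Book value $96,755.
Year 4: ⌊$96,755 × 150%/8⌋ = $18,141. Book value $78,614.
Year 5: ⌊$78,614 × 150%/8⌋ = $14,740. Book value $63,874.
Year 6: ⌊$63,874 × 150%/8⌋ = $11,976. Book value $51,898.
Year 7: ⌊$51,898 × 150%/8⌋ = $9,730. Book value $42,168.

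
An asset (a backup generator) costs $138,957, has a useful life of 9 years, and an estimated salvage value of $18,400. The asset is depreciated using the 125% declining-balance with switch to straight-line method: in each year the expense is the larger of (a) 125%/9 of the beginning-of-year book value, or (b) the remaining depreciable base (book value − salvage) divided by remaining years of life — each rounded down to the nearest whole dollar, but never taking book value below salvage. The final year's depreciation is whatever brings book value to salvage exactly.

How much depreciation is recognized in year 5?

Depreciable base = $138,957 − $18,400 = $120,557.
Year 1: DB = ⌊$138,957 × 125%/9⌋ = $19,299; SL = ⌊$120,557/9⌋ = $13,395 → take DB $19,299. Book value $119,658.
Year 2: DB = ⌊$119,658 × 125%/9⌋ = $16,619; SL = ⌊$101,258/8⌋ = $12,657 → take DB $16,619. Book value $103,039.
Year 3: DB = ⌊$103,039 × 125%/9⌋ = $14,310; SL = ⌊$84,639/7⌋ = $12,091 → take DB $14,310. Book value $88,729.
Year 4: DB = ⌊$88,729 × 125%/9⌋ = $12,323; SL = ⌊$70,329/6⌋ = $11,721 → take DB $12,323. Book value $76,406.
Year 5: DB = ⌊$76,406 × 125%/9⌋ = $10,611; SL = ⌊$58,006/5⌋ = $11,601 → take SL $11,601. Book value $64,805.

$11,601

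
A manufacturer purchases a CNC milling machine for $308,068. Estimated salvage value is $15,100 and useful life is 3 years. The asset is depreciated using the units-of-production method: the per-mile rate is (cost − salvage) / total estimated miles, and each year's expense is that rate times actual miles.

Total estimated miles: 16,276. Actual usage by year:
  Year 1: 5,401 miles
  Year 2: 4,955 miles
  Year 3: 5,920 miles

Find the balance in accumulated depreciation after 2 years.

Depreciable base = $308,068 − $15,100 = $292,968.
Rate = $292,968 / 16,276 miles = $18 per mile.
Year 1: 5,401 × $18 = $97,218. Book value $210,850.
Year 2: 4,955 × $18 = $89,190. Book value $121,660.
Accumulated through year 2 = $308,068 − $121,660 = $186,408.

$186,408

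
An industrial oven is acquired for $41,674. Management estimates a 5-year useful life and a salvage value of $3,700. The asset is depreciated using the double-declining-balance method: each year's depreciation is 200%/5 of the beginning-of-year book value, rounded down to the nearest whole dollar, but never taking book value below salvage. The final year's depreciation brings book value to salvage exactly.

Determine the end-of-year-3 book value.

Depreciable base = $41,674 − $3,700 = $37,974.
Year 1: ⌊$41,674 × 200%/5⌋ = $16,669. Book value $25,005.
Year 2: ⌊$25,005 × 200%/5⌋ = $10,002. Book value $15,003.
Year 3: ⌊$15,003 × 200%/5⌋ = $6,001. Book value $9,002.

$9,002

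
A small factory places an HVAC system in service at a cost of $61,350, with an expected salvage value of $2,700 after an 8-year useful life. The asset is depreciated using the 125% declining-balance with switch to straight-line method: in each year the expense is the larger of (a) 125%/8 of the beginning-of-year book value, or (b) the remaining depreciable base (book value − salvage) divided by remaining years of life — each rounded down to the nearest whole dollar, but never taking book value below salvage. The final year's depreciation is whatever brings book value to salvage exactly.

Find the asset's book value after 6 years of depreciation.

Depreciable base = $61,350 − $2,700 = $58,650.
Year 1: DB = ⌊$61,350 × 125%/8⌋ = $9,585; SL = ⌊$58,650/8⌋ = $7,331 → take DB $9,585. Book value $51,765.
Year 2: DB = ⌊$51,765 × 125%/8⌋ = $8,088; SL = ⌊$49,065/7⌋ = $7,009 → take DB $8,088. Book value $43,677.
Year 3: DB = ⌊$43,677 × 125%/8⌋ = $6,824; SL = ⌊$40,977/6⌋ = $6,829 → take SL $6,829. Book value $36,848.
Year 4: DB = ⌊$36,848 × 125%/8⌋ = $5,757; SL = ⌊$34,148/5⌋ = $6,829 → take SL $6,829. Book value $30,019.
Year 5: DB = ⌊$30,019 × 125%/8⌋ = $4,690; SL = ⌊$27,319/4⌋ = $6,829 → take SL $6,829. Book value $23,190.
Year 6: DB = ⌊$23,190 × 125%/8⌋ = $3,623; SL = ⌊$20,490/3⌋ = $6,830 → take SL $6,830. Book value $16,360.

$16,360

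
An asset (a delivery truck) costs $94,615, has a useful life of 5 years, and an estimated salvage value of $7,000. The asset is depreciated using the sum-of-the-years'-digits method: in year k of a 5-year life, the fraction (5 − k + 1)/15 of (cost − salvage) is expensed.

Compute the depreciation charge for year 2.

Depreciable base = $94,615 − $7,000 = $87,615.
Sum of the years' digits = 5+4+3+2+1 = 15.
Year 1: $87,615 × 5/15 = $29,205. Book value $65,410.
Year 2: $87,615 × 4/15 = $23,364. Book value $42,046.

$23,364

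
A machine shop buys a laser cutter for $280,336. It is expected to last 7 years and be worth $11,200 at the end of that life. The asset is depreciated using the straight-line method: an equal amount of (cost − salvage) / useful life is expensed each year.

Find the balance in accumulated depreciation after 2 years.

$76,896

Depreciable base = $280,336 − $11,200 = $269,136.
Annual expense = $269,136 / 7 = $38,448.
End of year 1: book value $241,888.
End of year 2: book value $203,440.
Accumulated through year 2 = $280,336 − $203,440 = $76,896.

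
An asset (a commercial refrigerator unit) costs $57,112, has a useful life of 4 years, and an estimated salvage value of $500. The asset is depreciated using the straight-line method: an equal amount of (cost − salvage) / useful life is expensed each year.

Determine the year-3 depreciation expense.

Depreciable base = $57,112 − $500 = $56,612.
Annual expense = $56,612 / 4 = $14,153.

$14,153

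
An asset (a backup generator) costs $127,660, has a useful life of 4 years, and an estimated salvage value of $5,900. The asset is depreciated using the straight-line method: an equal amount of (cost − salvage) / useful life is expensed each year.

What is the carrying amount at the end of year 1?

Depreciable base = $127,660 − $5,900 = $121,760.
Annual expense = $121,760 / 4 = $30,440.
End of year 1: book value $97,220.

$97,220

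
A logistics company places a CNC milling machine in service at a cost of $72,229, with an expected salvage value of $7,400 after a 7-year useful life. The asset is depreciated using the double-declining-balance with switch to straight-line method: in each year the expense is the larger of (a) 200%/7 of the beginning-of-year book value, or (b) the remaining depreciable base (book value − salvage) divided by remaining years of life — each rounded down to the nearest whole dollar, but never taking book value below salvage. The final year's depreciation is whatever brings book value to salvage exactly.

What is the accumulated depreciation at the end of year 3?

Depreciable base = $72,229 − $7,400 = $64,829.
Year 1: DB = ⌊$72,229 × 200%/7⌋ = $20,636; SL = ⌊$64,829/7⌋ = $9,261 → take DB $20,636. Book value $51,593.
Year 2: DB = ⌊$51,593 × 200%/7⌋ = $14,740; SL = ⌊$44,193/6⌋ = $7,365 → take DB $14,740. Book value $36,853.
Year 3: DB = ⌊$36,853 × 200%/7⌋ = $10,529; SL = ⌊$29,453/5⌋ = $5,890 → take DB $10,529. Book value $26,324.
Accumulated through year 3 = $72,229 − $26,324 = $45,905.

$45,905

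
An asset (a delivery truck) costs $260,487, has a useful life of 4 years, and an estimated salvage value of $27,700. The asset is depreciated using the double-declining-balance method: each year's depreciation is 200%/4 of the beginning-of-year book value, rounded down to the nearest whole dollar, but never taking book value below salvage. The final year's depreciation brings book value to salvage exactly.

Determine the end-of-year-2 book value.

Depreciable base = $260,487 − $27,700 = $232,787.
Year 1: ⌊$260,487 × 200%/4⌋ = $130,243. Book value $130,244.
Year 2: ⌊$130,244 × 200%/4⌋ = $65,122. Book value $65,122.

$65,122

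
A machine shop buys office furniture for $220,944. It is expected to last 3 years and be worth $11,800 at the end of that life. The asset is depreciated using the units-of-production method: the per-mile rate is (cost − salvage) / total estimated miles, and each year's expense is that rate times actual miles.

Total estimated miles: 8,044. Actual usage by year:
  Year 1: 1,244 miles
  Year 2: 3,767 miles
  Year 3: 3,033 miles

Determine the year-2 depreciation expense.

Depreciable base = $220,944 − $11,800 = $209,144.
Rate = $209,144 / 8,044 miles = $26 per mile.
Year 1: 1,244 × $26 = $32,344. Book value $188,600.
Year 2: 3,767 × $26 = $97,942. Book value $90,658.

$97,942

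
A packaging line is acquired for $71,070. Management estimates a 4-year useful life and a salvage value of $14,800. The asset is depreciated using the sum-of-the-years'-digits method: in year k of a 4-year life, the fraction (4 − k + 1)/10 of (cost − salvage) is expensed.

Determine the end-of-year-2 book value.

$31,681

Depreciable base = $71,070 − $14,800 = $56,270.
Sum of the years' digits = 4+3+2+1 = 10.
Year 1: $56,270 × 4/10 = $22,508. Book value $48,562.
Year 2: $56,270 × 3/10 = $16,881. Book value $31,681.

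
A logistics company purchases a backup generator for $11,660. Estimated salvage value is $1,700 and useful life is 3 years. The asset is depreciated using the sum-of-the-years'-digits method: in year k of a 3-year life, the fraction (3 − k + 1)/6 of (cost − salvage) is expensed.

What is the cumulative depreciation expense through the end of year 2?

$8,300

Depreciable base = $11,660 − $1,700 = $9,960.
Sum of the years' digits = 3+2+1 = 6.
Year 1: $9,960 × 3/6 = $4,980. Book value $6,680.
Year 2: $9,960 × 2/6 = $3,320. Book value $3,360.
Accumulated through year 2 = $11,660 − $3,360 = $8,300.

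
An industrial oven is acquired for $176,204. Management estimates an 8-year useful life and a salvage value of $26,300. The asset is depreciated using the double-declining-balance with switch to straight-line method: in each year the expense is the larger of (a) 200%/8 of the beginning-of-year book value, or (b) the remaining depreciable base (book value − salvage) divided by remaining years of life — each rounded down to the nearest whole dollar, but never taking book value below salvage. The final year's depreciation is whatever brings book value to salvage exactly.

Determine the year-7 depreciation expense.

$5,062

Depreciable base = $176,204 − $26,300 = $149,904.
Year 1: DB = ⌊$176,204 × 200%/8⌋ = $44,051; SL = ⌊$149,904/8⌋ = $18,738 → take DB $44,051. Book value $132,153.
Year 2: DB = ⌊$132,153 × 200%/8⌋ = $33,038; SL = ⌊$105,853/7⌋ = $15,121 → take DB $33,038. Book value $99,115.
Year 3: DB = ⌊$99,115 × 200%/8⌋ = $24,778; SL = ⌊$72,815/6⌋ = $12,135 → take DB $24,778. Book value $74,337.
Year 4: DB = ⌊$74,337 × 200%/8⌋ = $18,584; SL = ⌊$48,037/5⌋ = $9,607 → take DB $18,584. Book value $55,753.
Year 5: DB = ⌊$55,753 × 200%/8⌋ = $13,938; SL = ⌊$29,453/4⌋ = $7,363 → take DB $13,938. Book value $41,815.
Year 6: DB = ⌊$41,815 × 200%/8⌋ = $10,453; SL = ⌊$15,515/3⌋ = $5,171 → take DB $10,453. Book value $31,362.
Year 7: DB = ⌊$31,362 × 200%/8⌋ = $7,840; SL = ⌊$5,062/2⌋ = $2,531 → take DB $7,840, capped at $5,062. Book value $26,300.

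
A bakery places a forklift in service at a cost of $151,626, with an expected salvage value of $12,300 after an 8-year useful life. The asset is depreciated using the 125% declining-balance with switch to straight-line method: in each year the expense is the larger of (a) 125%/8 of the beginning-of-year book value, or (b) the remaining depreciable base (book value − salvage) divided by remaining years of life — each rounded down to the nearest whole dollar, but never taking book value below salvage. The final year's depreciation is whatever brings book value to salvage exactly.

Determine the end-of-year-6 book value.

Depreciable base = $151,626 − $12,300 = $139,326.
Year 1: DB = ⌊$151,626 × 125%/8⌋ = $23,691; SL = ⌊$139,326/8⌋ = $17,415 → take DB $23,691. Book value $127,935.
Year 2: DB = ⌊$127,935 × 125%/8⌋ = $19,989; SL = ⌊$115,635/7⌋ = $16,519 → take DB $19,989. Book value $107,946.
Year 3: DB = ⌊$107,946 × 125%/8⌋ = $16,866; SL = ⌊$95,646/6⌋ = $15,941 → take DB $16,866. Book value $91,080.
Year 4: DB = ⌊$91,080 × 125%/8⌋ = $14,231; SL = ⌊$78,780/5⌋ = $15,756 → take SL $15,756. Book value $75,324.
Year 5: DB = ⌊$75,324 × 125%/8⌋ = $11,769; SL = ⌊$63,024/4⌋ = $15,756 → take SL $15,756. Book value $59,568.
Year 6: DB = ⌊$59,568 × 125%/8⌋ = $9,307; SL = ⌊$47,268/3⌋ = $15,756 → take SL $15,756. Book value $43,812.

$43,812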